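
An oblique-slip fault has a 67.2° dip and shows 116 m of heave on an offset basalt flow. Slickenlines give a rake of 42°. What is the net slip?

dip-slip = heave / cos(dip) = 116 / cos(67.2°) = 299.3 m
net slip = dip-slip / sin(rake) = 299.3 / sin(42°) = 447 m

447 m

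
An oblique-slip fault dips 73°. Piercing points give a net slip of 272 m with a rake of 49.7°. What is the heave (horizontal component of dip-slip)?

60.7 m

dip-slip = net slip × sin(rake) = 272 m × sin(49.7°) = 207.4 m
heave = dip-slip × cos(dip) = 207.4 × cos(73°) = 60.7 m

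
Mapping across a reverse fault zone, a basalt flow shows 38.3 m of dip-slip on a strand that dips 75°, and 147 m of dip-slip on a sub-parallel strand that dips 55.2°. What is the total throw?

throw_A = 38.3 × sin(75°) = 36.99 m
throw_B = 147 × sin(55.2°) = 120.7 m
total = 36.99 + 120.7 = 158 m

158 m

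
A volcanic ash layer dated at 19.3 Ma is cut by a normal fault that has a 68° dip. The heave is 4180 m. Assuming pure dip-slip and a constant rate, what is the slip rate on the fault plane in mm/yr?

dip-slip = heave / cos(dip) = 4180 m / cos(68°) = 11160 m
rate = 11160 m / 19.3 Ma = 0.000578 m/yr = 0.578 mm/yr

0.578 mm/yr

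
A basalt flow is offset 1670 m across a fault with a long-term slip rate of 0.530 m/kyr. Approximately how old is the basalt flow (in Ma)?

age = offset / rate = 1670 m / (0.530 m/kyr) = 3.15e+06 yr = 3.15 Ma

3.15 Ma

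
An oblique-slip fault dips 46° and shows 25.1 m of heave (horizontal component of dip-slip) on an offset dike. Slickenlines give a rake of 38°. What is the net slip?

58.7 m

dip-slip = heave / cos(dip) = 25.1 / cos(46°) = 36.13 m
net slip = dip-slip / sin(rake) = 36.13 / sin(38°) = 58.7 m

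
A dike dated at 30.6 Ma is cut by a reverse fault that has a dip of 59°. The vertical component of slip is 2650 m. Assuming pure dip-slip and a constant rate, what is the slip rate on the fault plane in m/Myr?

101 m/Myr

dip-slip = throw / sin(dip) = 2650 m / sin(59°) = 3092 m
rate = 3092 m / 30.6 Ma = 0.000101 m/yr = 101 m/Myr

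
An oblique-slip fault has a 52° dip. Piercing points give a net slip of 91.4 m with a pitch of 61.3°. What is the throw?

63.2 m

dip-slip = net slip × sin(rake) = 91.4 m × sin(61.3°) = 80.17 m
throw = dip-slip × sin(dip) = 80.17 × sin(52°) = 63.2 m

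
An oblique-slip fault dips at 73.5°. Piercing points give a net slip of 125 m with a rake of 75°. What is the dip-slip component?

121 m

dip-slip = net slip × sin(rake) = 125 m × sin(75°) = 121 m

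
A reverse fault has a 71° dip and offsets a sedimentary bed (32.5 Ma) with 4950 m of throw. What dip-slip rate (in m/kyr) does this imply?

dip-slip = throw / sin(dip) = 4950 m / sin(71°) = 5235 m
rate = 5235 m / 32.5 Ma = 0.000161 m/yr = 0.161 m/kyr

0.161 m/kyr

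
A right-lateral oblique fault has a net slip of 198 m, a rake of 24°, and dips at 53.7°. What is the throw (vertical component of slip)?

dip-slip = net slip × sin(rake) = 198 m × sin(24°) = 80.53 m
throw = dip-slip × sin(dip) = 80.53 × sin(53.7°) = 64.9 m

64.9 m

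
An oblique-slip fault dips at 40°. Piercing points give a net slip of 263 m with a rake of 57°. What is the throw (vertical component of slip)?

142 m

dip-slip = net slip × sin(rake) = 263 m × sin(57°) = 220.6 m
throw = dip-slip × sin(dip) = 220.6 × sin(40°) = 142 m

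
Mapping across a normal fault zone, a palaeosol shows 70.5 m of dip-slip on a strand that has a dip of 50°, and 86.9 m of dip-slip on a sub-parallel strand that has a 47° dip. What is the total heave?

105 m

heave_A = 70.5 × cos(50°) = 45.32 m
heave_B = 86.9 × cos(47°) = 59.27 m
total = 45.32 + 59.27 = 105 m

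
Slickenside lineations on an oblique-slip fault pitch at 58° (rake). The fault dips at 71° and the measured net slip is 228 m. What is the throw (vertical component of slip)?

183 m

dip-slip = net slip × sin(rake) = 228 m × sin(58°) = 193.4 m
throw = dip-slip × sin(dip) = 193.4 × sin(71°) = 183 m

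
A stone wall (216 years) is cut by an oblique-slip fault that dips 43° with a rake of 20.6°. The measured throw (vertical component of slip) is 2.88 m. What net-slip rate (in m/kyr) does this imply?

55.6 m/kyr

dip-slip = throw / sin(dip) = 2.88 / sin(43°) = 4.223 m
net slip = dip-slip / sin(rake) = 4.223 / sin(20.6°) = 12 m
rate = 12 m / 216 years = 0.0556 m/yr = 55.6 m/kyr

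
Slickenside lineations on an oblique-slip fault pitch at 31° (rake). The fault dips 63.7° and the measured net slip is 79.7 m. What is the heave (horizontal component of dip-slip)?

dip-slip = net slip × sin(rake) = 79.7 m × sin(31°) = 41.05 m
heave = dip-slip × cos(dip) = 41.05 × cos(63.7°) = 18.2 m

18.2 m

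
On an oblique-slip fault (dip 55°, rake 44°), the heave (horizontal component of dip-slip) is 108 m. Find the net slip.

271 m

dip-slip = heave / cos(dip) = 108 / cos(55°) = 188.3 m
net slip = dip-slip / sin(rake) = 188.3 / sin(44°) = 271 m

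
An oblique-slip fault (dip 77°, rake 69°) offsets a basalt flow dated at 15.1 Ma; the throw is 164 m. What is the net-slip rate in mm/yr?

0.0119 mm/yr

dip-slip = throw / sin(dip) = 164 / sin(77°) = 168.3 m
net slip = dip-slip / sin(rake) = 168.3 / sin(69°) = 180.3 m
rate = 180.3 m / 15.1 Ma = 0.0000119 m/yr = 0.0119 mm/yr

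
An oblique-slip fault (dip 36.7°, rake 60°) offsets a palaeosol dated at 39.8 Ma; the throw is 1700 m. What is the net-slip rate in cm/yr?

dip-slip = throw / sin(dip) = 1700 / sin(36.7°) = 2845 m
net slip = dip-slip / sin(rake) = 2845 / sin(60°) = 3285 m
rate = 3285 m / 39.8 Ma = 0.0000825 m/yr = 0.00825 cm/yr

0.00825 cm/yr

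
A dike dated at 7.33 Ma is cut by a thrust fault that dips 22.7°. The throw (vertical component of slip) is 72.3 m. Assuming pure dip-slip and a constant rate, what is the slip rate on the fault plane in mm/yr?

0.0256 mm/yr

dip-slip = throw / sin(dip) = 72.3 m / sin(22.7°) = 187.4 m
rate = 187.4 m / 7.33 Ma = 0.0000256 m/yr = 0.0256 mm/yr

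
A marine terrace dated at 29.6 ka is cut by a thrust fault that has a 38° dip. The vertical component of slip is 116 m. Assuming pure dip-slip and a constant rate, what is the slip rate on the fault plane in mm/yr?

dip-slip = throw / sin(dip) = 116 m / sin(38°) = 188.4 m
rate = 188.4 m / 29.6 ka = 0.00637 m/yr = 6.37 mm/yr

6.37 mm/yr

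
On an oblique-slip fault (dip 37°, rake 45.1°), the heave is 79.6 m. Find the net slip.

dip-slip = heave / cos(dip) = 79.6 / cos(37°) = 99.67 m
net slip = dip-slip / sin(rake) = 99.67 / sin(45.1°) = 141 m

141 m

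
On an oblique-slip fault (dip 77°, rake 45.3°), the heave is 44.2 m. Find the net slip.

276 m

dip-slip = heave / cos(dip) = 44.2 / cos(77°) = 196.5 m
net slip = dip-slip / sin(rake) = 196.5 / sin(45.3°) = 276 m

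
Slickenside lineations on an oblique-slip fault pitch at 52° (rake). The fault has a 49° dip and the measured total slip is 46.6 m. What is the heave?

dip-slip = net slip × sin(rake) = 46.6 m × sin(52°) = 36.72 m
heave = dip-slip × cos(dip) = 36.72 × cos(49°) = 24.1 m

24.1 m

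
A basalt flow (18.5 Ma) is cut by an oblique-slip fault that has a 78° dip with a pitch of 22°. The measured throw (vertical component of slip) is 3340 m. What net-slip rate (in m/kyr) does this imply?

0.493 m/kyr

dip-slip = throw / sin(dip) = 3340 / sin(78°) = 3415 m
net slip = dip-slip / sin(rake) = 3415 / sin(22°) = 9115 m
rate = 9115 m / 18.5 Ma = 0.000493 m/yr = 0.493 m/kyr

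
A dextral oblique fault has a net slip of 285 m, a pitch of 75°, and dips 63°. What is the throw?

dip-slip = net slip × sin(rake) = 285 m × sin(75°) = 275.3 m
throw = dip-slip × sin(dip) = 275.3 × sin(63°) = 245 m

245 m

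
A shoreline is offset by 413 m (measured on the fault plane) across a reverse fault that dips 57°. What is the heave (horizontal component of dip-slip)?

heave = dip-slip × cos(dip) = 413 m × cos(57°) = 225 m

225 m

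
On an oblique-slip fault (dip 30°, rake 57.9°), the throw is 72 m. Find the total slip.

dip-slip = throw / sin(dip) = 72 / sin(30°) = 144 m
net slip = dip-slip / sin(rake) = 144 / sin(57.9°) = 170 m

170 m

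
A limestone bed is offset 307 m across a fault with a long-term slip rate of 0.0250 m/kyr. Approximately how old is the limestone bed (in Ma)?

12.3 Ma

age = offset / rate = 307 m / (0.0250 m/kyr) = 1.23e+07 yr = 12.3 Ma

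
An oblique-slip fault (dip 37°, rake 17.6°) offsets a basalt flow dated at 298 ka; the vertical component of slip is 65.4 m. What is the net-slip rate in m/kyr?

1.21 m/kyr

dip-slip = throw / sin(dip) = 65.4 / sin(37°) = 108.7 m
net slip = dip-slip / sin(rake) = 108.7 / sin(17.6°) = 359.4 m
rate = 359.4 m / 298 ka = 0.00121 m/yr = 1.21 m/kyr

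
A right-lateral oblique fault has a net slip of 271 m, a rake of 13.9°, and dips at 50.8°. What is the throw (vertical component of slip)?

50.5 m

dip-slip = net slip × sin(rake) = 271 m × sin(13.9°) = 65.10 m
throw = dip-slip × sin(dip) = 65.10 × sin(50.8°) = 50.5 m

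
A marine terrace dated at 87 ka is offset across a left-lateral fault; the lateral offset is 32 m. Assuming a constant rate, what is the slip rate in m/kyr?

rate = 32 m / 87 ka = 0.000368 m/yr = 0.368 m/kyr

0.368 m/kyr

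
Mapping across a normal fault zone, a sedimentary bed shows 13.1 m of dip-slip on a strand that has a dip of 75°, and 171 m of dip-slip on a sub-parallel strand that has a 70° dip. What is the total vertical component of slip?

throw_A = 13.1 × sin(75°) = 12.65 m
throw_B = 171 × sin(70°) = 160.7 m
total = 12.65 + 160.7 = 173 m

173 m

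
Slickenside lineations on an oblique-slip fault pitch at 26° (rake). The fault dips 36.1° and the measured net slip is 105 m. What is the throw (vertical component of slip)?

27.1 m

dip-slip = net slip × sin(rake) = 105 m × sin(26°) = 46.03 m
throw = dip-slip × sin(dip) = 46.03 × sin(36.1°) = 27.1 m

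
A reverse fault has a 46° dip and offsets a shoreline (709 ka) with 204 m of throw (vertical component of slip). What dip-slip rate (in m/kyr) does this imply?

dip-slip = throw / sin(dip) = 204 m / sin(46°) = 283.6 m
rate = 283.6 m / 709 ka = 0.000400 m/yr = 0.400 m/kyr

0.400 m/kyr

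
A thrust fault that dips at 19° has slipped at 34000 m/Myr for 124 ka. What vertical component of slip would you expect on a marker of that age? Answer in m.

1370 m

dip-slip = rate × time = 34000 m/Myr × 124 ka = 4216 m
throw = dip-slip × sin(dip) = 4216 × sin(19°) = 1370 m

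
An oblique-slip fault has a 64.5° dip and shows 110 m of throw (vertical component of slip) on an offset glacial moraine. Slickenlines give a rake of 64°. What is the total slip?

dip-slip = throw / sin(dip) = 110 / sin(64.5°) = 121.9 m
net slip = dip-slip / sin(rake) = 121.9 / sin(64°) = 136 m

136 m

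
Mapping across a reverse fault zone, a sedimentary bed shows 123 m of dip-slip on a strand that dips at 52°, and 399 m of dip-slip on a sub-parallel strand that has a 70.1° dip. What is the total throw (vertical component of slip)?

throw_A = 123 × sin(52°) = 96.93 m
throw_B = 399 × sin(70.1°) = 375.2 m
total = 96.93 + 375.2 = 472 m

472 m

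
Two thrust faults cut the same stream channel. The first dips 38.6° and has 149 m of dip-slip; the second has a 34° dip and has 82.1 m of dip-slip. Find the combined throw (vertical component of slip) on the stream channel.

throw_A = 149 × sin(38.6°) = 92.96 m
throw_B = 82.1 × sin(34°) = 45.91 m
total = 92.96 + 45.91 = 139 m

139 m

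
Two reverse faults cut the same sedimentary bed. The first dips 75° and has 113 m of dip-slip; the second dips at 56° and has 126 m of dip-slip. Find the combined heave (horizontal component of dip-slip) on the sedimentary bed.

99.7 m

heave_A = 113 × cos(75°) = 29.25 m
heave_B = 126 × cos(56°) = 70.46 m
total = 29.25 + 70.46 = 99.7 m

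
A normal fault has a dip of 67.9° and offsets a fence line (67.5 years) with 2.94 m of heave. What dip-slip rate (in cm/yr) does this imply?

dip-slip = heave / cos(dip) = 2.94 m / cos(67.9°) = 7.814 m
rate = 7.814 m / 67.5 years = 0.116 m/yr = 11.6 cm/yr

11.6 cm/yr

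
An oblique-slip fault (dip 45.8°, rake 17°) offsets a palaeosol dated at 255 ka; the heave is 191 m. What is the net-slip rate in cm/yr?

dip-slip = heave / cos(dip) = 191 / cos(45.8°) = 274 m
net slip = dip-slip / sin(rake) = 274 / sin(17°) = 937 m
rate = 937 m / 255 ka = 0.00367 m/yr = 0.367 cm/yr

0.367 cm/yr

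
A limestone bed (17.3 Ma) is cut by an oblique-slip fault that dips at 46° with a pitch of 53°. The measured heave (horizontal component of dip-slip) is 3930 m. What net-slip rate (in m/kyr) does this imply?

dip-slip = heave / cos(dip) = 3930 / cos(46°) = 5657 m
net slip = dip-slip / sin(rake) = 5657 / sin(53°) = 7084 m
rate = 7084 m / 17.3 Ma = 0.000409 m/yr = 0.409 m/kyr

0.409 m/kyr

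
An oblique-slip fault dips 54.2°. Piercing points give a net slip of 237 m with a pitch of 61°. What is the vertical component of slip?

168 m

dip-slip = net slip × sin(rake) = 237 m × sin(61°) = 207.3 m
throw = dip-slip × sin(dip) = 207.3 × sin(54.2°) = 168 m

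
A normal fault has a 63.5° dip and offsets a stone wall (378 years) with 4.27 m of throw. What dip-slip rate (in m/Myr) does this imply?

dip-slip = throw / sin(dip) = 4.27 m / sin(63.5°) = 4.771 m
rate = 4.771 m / 378 years = 0.0126 m/yr = 12600 m/Myr

12600 m/Myr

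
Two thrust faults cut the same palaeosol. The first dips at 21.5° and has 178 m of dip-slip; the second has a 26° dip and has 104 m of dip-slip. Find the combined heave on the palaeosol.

heave_A = 178 × cos(21.5°) = 165.6 m
heave_B = 104 × cos(26°) = 93.47 m
total = 165.6 + 93.47 = 259 m

259 m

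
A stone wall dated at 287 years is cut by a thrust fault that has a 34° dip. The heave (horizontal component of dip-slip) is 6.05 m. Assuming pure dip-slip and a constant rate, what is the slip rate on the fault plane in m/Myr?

25400 m/Myr

dip-slip = heave / cos(dip) = 6.05 m / cos(34°) = 7.298 m
rate = 7.298 m / 287 years = 0.0254 m/yr = 25400 m/Myr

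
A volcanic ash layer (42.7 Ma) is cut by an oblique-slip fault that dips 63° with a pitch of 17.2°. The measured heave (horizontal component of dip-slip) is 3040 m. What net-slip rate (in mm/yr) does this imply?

dip-slip = heave / cos(dip) = 3040 / cos(63°) = 6696 m
net slip = dip-slip / sin(rake) = 6696 / sin(17.2°) = 22640 m
rate = 22640 m / 42.7 Ma = 0.000530 m/yr = 0.530 mm/yr

0.530 mm/yr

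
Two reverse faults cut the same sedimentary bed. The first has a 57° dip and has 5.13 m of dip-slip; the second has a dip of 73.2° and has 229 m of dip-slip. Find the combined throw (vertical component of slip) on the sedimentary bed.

throw_A = 5.13 × sin(57°) = 4.302 m
throw_B = 229 × sin(73.2°) = 219.2 m
total = 4.302 + 219.2 = 224 m

224 m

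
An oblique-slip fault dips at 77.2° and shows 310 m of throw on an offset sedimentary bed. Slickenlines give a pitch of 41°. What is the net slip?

dip-slip = throw / sin(dip) = 310 / sin(77.2°) = 317.9 m
net slip = dip-slip / sin(rake) = 317.9 / sin(41°) = 485 m

485 m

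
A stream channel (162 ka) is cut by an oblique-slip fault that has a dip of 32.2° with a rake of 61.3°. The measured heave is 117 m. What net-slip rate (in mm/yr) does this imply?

dip-slip = heave / cos(dip) = 117 / cos(32.2°) = 138.3 m
net slip = dip-slip / sin(rake) = 138.3 / sin(61.3°) = 157.6 m
rate = 157.6 m / 162 ka = 0.000973 m/yr = 0.973 mm/yr

0.973 mm/yr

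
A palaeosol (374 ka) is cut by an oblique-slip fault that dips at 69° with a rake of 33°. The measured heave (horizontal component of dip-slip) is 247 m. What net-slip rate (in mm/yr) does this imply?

dip-slip = heave / cos(dip) = 247 / cos(69°) = 689.2 m
net slip = dip-slip / sin(rake) = 689.2 / sin(33°) = 1265 m
rate = 1265 m / 374 ka = 0.00338 m/yr = 3.38 mm/yr

3.38 mm/yr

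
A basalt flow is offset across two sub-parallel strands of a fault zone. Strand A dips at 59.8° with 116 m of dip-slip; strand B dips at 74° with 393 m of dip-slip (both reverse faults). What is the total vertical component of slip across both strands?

throw_A = 116 × sin(59.8°) = 100.3 m
throw_B = 393 × sin(74°) = 377.8 m
total = 100.3 + 377.8 = 478 m

478 m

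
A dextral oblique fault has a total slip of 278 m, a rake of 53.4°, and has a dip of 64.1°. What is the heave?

97.5 m

dip-slip = net slip × sin(rake) = 278 m × sin(53.4°) = 223.2 m
heave = dip-slip × cos(dip) = 223.2 × cos(64.1°) = 97.5 m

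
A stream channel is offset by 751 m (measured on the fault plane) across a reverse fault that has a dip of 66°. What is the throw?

686 m

throw = dip-slip × sin(dip) = 751 m × sin(66°) = 686 m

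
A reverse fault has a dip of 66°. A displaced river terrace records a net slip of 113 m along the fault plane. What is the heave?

heave = dip-slip × cos(dip) = 113 m × cos(66°) = 46 m

46 m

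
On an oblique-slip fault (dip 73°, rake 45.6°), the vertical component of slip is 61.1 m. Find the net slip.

dip-slip = throw / sin(dip) = 61.1 / sin(73°) = 63.89 m
net slip = dip-slip / sin(rake) = 63.89 / sin(45.6°) = 89.4 m

89.4 m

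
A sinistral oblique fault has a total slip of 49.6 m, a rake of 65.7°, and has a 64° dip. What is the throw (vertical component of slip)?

40.6 m

dip-slip = net slip × sin(rake) = 49.6 m × sin(65.7°) = 45.21 m
throw = dip-slip × sin(dip) = 45.21 × sin(64°) = 40.6 m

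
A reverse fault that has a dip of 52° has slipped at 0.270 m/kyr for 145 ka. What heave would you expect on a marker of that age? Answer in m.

24.1 m

dip-slip = rate × time = 0.270 m/kyr × 145 ka = 39.15 m
heave = dip-slip × cos(dip) = 39.15 × cos(52°) = 24.1 m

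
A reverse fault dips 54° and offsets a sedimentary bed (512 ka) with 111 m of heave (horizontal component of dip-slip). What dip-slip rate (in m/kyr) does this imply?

dip-slip = heave / cos(dip) = 111 m / cos(54°) = 188.8 m
rate = 188.8 m / 512 ka = 0.000369 m/yr = 0.369 m/kyr

0.369 m/kyr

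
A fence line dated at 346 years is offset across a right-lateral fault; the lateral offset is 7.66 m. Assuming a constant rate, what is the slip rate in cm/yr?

2.21 cm/yr

rate = 7.66 m / 346 years = 0.0221 m/yr = 2.21 cm/yr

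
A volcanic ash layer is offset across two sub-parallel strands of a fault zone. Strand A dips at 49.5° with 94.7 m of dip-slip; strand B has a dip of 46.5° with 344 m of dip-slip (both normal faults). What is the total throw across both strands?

322 m

throw_A = 94.7 × sin(49.5°) = 72.01 m
throw_B = 344 × sin(46.5°) = 249.5 m
total = 72.01 + 249.5 = 322 m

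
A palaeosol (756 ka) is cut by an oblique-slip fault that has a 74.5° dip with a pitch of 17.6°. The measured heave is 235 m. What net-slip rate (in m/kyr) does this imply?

dip-slip = heave / cos(dip) = 235 / cos(74.5°) = 879.4 m
net slip = dip-slip / sin(rake) = 879.4 / sin(17.6°) = 2908 m
rate = 2908 m / 756 ka = 0.00385 m/yr = 3.85 m/kyr

3.85 m/kyr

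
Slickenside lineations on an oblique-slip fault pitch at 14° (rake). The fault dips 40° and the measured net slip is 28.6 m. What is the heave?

5.30 m

dip-slip = net slip × sin(rake) = 28.6 m × sin(14°) = 6.919 m
heave = dip-slip × cos(dip) = 6.919 × cos(40°) = 5.30 m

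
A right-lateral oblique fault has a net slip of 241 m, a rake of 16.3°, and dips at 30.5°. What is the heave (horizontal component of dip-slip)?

58.3 m

dip-slip = net slip × sin(rake) = 241 m × sin(16.3°) = 67.64 m
heave = dip-slip × cos(dip) = 67.64 × cos(30.5°) = 58.3 m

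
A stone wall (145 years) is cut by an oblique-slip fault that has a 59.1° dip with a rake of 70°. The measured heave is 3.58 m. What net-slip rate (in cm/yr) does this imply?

dip-slip = heave / cos(dip) = 3.58 / cos(59.1°) = 6.971 m
net slip = dip-slip / sin(rake) = 6.971 / sin(70°) = 7.419 m
rate = 7.419 m / 145 years = 0.0512 m/yr = 5.12 cm/yr

5.12 cm/yr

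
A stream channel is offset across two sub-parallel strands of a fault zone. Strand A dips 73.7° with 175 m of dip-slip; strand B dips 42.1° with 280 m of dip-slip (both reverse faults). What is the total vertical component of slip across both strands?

throw_A = 175 × sin(73.7°) = 168 m
throw_B = 280 × sin(42.1°) = 187.7 m
total = 168 + 187.7 = 356 m

356 m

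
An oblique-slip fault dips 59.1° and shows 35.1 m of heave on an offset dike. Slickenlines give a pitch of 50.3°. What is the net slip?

88.8 m

dip-slip = heave / cos(dip) = 35.1 / cos(59.1°) = 68.35 m
net slip = dip-slip / sin(rake) = 68.35 / sin(50.3°) = 88.8 m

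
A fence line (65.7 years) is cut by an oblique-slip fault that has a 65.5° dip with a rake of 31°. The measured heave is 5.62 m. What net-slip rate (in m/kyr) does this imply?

dip-slip = heave / cos(dip) = 5.62 / cos(65.5°) = 13.55 m
net slip = dip-slip / sin(rake) = 13.55 / sin(31°) = 26.31 m
rate = 26.31 m / 65.7 years = 0.401 m/yr = 401 m/kyr

401 m/kyr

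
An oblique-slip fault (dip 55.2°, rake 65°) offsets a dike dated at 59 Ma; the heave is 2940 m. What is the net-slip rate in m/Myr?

dip-slip = heave / cos(dip) = 2940 / cos(55.2°) = 5151 m
net slip = dip-slip / sin(rake) = 5151 / sin(65°) = 5684 m
rate = 5684 m / 59 Ma = 0.0000963 m/yr = 96.3 m/Myr

96.3 m/Myr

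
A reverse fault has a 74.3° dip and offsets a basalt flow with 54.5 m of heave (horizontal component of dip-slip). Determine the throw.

194 m

throw = heave × tan(dip) = 54.5 × tan(74.3°) = 194 m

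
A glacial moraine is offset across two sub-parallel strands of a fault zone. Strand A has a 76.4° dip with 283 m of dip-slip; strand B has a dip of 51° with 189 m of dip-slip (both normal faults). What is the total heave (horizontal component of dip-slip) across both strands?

185 m

heave_A = 283 × cos(76.4°) = 66.55 m
heave_B = 189 × cos(51°) = 118.9 m
total = 66.55 + 118.9 = 185 m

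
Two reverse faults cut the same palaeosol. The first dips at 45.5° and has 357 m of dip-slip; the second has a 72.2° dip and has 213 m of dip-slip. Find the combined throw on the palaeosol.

throw_A = 357 × sin(45.5°) = 254.6 m
throw_B = 213 × sin(72.2°) = 202.8 m
total = 254.6 + 202.8 = 457 m

457 m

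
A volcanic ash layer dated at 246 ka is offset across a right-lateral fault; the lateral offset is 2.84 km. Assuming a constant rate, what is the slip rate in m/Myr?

11500 m/Myr

rate = 2.84 km / 246 ka = 0.0115 m/yr = 11500 m/Myr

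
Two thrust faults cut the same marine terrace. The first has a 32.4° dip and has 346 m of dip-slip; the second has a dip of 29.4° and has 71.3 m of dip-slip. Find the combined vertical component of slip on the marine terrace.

220 m

throw_A = 346 × sin(32.4°) = 185.4 m
throw_B = 71.3 × sin(29.4°) = 35 m
total = 185.4 + 35 = 220 m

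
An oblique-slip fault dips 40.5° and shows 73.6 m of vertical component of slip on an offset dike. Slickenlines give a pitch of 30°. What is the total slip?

227 m

dip-slip = throw / sin(dip) = 73.6 / sin(40.5°) = 113.3 m
net slip = dip-slip / sin(rake) = 113.3 / sin(30°) = 227 m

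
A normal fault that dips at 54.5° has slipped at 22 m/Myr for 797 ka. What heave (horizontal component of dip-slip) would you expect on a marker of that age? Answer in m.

dip-slip = rate × time = 22 m/Myr × 797 ka = 17.53 m
heave = dip-slip × cos(dip) = 17.53 × cos(54.5°) = 10.2 m

10.2 m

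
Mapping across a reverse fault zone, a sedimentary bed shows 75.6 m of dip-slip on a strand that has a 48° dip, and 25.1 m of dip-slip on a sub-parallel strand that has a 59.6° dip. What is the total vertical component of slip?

throw_A = 75.6 × sin(48°) = 56.18 m
throw_B = 25.1 × sin(59.6°) = 21.65 m
total = 56.18 + 21.65 = 77.8 m

77.8 m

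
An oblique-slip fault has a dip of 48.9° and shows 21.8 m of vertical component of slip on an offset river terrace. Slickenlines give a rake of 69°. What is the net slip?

dip-slip = throw / sin(dip) = 21.8 / sin(48.9°) = 28.93 m
net slip = dip-slip / sin(rake) = 28.93 / sin(69°) = 31 m

31 m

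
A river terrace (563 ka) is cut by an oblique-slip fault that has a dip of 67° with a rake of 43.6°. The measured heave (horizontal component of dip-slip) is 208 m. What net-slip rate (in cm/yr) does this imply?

0.137 cm/yr

dip-slip = heave / cos(dip) = 208 / cos(67°) = 532.3 m
net slip = dip-slip / sin(rake) = 532.3 / sin(43.6°) = 771.9 m
rate = 771.9 m / 563 ka = 0.00137 m/yr = 0.137 cm/yr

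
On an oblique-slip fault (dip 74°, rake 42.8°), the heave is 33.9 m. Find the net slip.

dip-slip = heave / cos(dip) = 33.9 / cos(74°) = 123 m
net slip = dip-slip / sin(rake) = 123 / sin(42.8°) = 181 m

181 m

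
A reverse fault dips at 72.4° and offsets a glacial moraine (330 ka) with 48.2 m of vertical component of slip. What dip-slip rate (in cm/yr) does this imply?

dip-slip = throw / sin(dip) = 48.2 m / sin(72.4°) = 50.57 m
rate = 50.57 m / 330 ka = 0.000153 m/yr = 0.0153 cm/yr

0.0153 cm/yr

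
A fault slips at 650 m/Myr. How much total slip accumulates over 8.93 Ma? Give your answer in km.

slip = rate × time = 650 m/Myr × 8.93 Ma = 5800 m = 5.80 km

5.80 km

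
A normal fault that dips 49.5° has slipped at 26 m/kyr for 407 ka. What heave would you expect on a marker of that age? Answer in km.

dip-slip = rate × time = 26 m/kyr × 407 ka = 10580 m
heave = dip-slip × cos(dip) = 10580 × cos(49.5°) = 6870 m = 6.87 km

6.87 km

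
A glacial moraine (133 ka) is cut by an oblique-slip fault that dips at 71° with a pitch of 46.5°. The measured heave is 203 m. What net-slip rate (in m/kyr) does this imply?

dip-slip = heave / cos(dip) = 203 / cos(71°) = 623.5 m
net slip = dip-slip / sin(rake) = 623.5 / sin(46.5°) = 859.6 m
rate = 859.6 m / 133 ka = 0.00646 m/yr = 6.46 m/kyr

6.46 m/kyr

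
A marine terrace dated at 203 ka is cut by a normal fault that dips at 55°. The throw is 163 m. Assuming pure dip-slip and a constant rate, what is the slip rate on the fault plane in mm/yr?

dip-slip = throw / sin(dip) = 163 m / sin(55°) = 199 m
rate = 199 m / 203 ka = 0.000980 m/yr = 0.980 mm/yr

0.980 mm/yr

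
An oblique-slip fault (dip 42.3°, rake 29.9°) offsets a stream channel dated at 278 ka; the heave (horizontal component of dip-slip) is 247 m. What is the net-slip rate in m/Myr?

2410 m/Myr

dip-slip = heave / cos(dip) = 247 / cos(42.3°) = 334 m
net slip = dip-slip / sin(rake) = 334 / sin(29.9°) = 669.9 m
rate = 669.9 m / 278 ka = 0.00241 m/yr = 2410 m/Myr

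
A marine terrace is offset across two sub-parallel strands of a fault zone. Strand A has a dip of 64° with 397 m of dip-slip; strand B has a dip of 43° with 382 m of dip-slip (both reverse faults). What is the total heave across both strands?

heave_A = 397 × cos(64°) = 174 m
heave_B = 382 × cos(43°) = 279.4 m
total = 174 + 279.4 = 453 m

453 m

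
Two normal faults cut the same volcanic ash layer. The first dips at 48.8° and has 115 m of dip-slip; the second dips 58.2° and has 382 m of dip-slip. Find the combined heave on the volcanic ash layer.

heave_A = 115 × cos(48.8°) = 75.75 m
heave_B = 382 × cos(58.2°) = 201.3 m
total = 75.75 + 201.3 = 277 m

277 m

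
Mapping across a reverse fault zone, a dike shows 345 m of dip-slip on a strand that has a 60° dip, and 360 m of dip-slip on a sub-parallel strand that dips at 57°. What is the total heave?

heave_A = 345 × cos(60°) = 172.5 m
heave_B = 360 × cos(57°) = 196.1 m
total = 172.5 + 196.1 = 369 m

369 m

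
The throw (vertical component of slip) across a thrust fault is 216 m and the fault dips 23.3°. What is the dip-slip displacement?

dip-slip = throw / sin(dip) = 216 / sin(23.3°) = 546 m

546 m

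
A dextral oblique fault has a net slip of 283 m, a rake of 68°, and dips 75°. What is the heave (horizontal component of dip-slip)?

67.9 m

dip-slip = net slip × sin(rake) = 283 m × sin(68°) = 262.4 m
heave = dip-slip × cos(dip) = 262.4 × cos(75°) = 67.9 m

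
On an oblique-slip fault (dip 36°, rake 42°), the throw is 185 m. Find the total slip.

dip-slip = throw / sin(dip) = 185 / sin(36°) = 314.7 m
net slip = dip-slip / sin(rake) = 314.7 / sin(42°) = 470 m

470 m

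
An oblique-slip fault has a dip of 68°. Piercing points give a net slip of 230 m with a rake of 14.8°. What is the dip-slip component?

58.8 m

dip-slip = net slip × sin(rake) = 230 m × sin(14.8°) = 58.8 m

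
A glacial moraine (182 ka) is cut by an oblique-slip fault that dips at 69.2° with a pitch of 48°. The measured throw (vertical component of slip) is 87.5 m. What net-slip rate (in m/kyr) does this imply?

0.692 m/kyr

dip-slip = throw / sin(dip) = 87.5 / sin(69.2°) = 93.60 m
net slip = dip-slip / sin(rake) = 93.60 / sin(48°) = 126 m
rate = 126 m / 182 ka = 0.000692 m/yr = 0.692 m/kyr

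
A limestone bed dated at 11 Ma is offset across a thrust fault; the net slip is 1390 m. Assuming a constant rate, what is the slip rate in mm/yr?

rate = 1390 m / 11 Ma = 0.000126 m/yr = 0.126 mm/yr

0.126 mm/yr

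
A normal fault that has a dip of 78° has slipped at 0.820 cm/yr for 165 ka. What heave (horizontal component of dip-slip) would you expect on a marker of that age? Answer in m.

281 m

dip-slip = rate × time = 0.820 cm/yr × 165 ka = 1353 m
heave = dip-slip × cos(dip) = 1353 × cos(78°) = 281 m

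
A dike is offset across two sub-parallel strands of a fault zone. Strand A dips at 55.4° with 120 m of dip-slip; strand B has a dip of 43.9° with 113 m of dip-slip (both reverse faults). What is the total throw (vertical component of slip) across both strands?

177 m

throw_A = 120 × sin(55.4°) = 98.78 m
throw_B = 113 × sin(43.9°) = 78.35 m
total = 98.78 + 78.35 = 177 m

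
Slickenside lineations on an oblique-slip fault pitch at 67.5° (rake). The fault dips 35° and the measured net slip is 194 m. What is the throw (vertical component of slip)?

dip-slip = net slip × sin(rake) = 194 m × sin(67.5°) = 179.2 m
throw = dip-slip × sin(dip) = 179.2 × sin(35°) = 103 m

103 m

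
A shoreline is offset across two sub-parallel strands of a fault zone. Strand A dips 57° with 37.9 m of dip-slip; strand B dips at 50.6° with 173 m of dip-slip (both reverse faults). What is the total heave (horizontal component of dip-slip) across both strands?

heave_A = 37.9 × cos(57°) = 20.64 m
heave_B = 173 × cos(50.6°) = 109.8 m
total = 20.64 + 109.8 = 130 m

130 m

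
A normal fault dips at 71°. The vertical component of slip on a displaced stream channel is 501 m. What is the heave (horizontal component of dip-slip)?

heave = throw / tan(dip) = 501 / tan(71°) = 173 m

173 m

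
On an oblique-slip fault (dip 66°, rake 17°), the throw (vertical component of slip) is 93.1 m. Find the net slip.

dip-slip = throw / sin(dip) = 93.1 / sin(66°) = 101.9 m
net slip = dip-slip / sin(rake) = 101.9 / sin(17°) = 349 m

349 m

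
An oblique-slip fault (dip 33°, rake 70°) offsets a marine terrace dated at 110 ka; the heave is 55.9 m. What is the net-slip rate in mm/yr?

dip-slip = heave / cos(dip) = 55.9 / cos(33°) = 66.65 m
net slip = dip-slip / sin(rake) = 66.65 / sin(70°) = 70.93 m
rate = 70.93 m / 110 ka = 0.000645 m/yr = 0.645 mm/yr

0.645 mm/yr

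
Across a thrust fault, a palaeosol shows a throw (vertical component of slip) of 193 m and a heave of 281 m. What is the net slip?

net slip = √(throw² + heave²) = √(193² + 281²) = 341 m

341 m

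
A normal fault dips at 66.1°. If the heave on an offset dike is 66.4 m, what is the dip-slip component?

164 m

dip-slip = heave / cos(dip) = 66.4 / cos(66.1°) = 164 m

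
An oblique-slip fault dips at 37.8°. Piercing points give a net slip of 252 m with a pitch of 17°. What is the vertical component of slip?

45.2 m

dip-slip = net slip × sin(rake) = 252 m × sin(17°) = 73.68 m
throw = dip-slip × sin(dip) = 73.68 × sin(37.8°) = 45.2 m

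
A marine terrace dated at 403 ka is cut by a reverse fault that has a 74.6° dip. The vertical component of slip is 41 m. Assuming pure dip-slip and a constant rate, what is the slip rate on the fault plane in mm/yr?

0.106 mm/yr

dip-slip = throw / sin(dip) = 41 m / sin(74.6°) = 42.53 m
rate = 42.53 m / 403 ka = 0.000106 m/yr = 0.106 mm/yr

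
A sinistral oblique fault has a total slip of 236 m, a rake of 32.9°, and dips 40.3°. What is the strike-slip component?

strike-slip = net slip × cos(rake) = 236 m × cos(32.9°) = 198 m

198 m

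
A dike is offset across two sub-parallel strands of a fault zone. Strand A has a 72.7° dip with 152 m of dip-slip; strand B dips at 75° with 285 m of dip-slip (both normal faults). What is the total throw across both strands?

420 m

throw_A = 152 × sin(72.7°) = 145.1 m
throw_B = 285 × sin(75°) = 275.3 m
total = 145.1 + 275.3 = 420 m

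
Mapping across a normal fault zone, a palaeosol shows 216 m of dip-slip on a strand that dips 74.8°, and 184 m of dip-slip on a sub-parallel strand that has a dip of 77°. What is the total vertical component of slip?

388 m

throw_A = 216 × sin(74.8°) = 208.4 m
throw_B = 184 × sin(77°) = 179.3 m
total = 208.4 + 179.3 = 388 m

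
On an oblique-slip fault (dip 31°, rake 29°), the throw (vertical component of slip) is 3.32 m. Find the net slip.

dip-slip = throw / sin(dip) = 3.32 / sin(31°) = 6.446 m
net slip = dip-slip / sin(rake) = 6.446 / sin(29°) = 13.3 m

13.3 m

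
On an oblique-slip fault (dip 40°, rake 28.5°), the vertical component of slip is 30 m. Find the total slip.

dip-slip = throw / sin(dip) = 30 / sin(40°) = 46.67 m
net slip = dip-slip / sin(rake) = 46.67 / sin(28.5°) = 97.8 m

97.8 m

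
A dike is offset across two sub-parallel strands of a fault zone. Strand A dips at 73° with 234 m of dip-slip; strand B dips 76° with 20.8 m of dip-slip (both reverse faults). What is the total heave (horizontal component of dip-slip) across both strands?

heave_A = 234 × cos(73°) = 68.41 m
heave_B = 20.8 × cos(76°) = 5.032 m
total = 68.41 + 5.032 = 73.4 m

73.4 m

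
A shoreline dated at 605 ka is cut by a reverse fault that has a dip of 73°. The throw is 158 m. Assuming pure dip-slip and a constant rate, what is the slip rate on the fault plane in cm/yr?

0.0273 cm/yr

dip-slip = throw / sin(dip) = 158 m / sin(73°) = 165.2 m
rate = 165.2 m / 605 ka = 0.000273 m/yr = 0.0273 cm/yr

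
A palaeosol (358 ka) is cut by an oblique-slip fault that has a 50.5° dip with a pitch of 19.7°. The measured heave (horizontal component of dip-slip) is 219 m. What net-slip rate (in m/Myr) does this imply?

dip-slip = heave / cos(dip) = 219 / cos(50.5°) = 344.3 m
net slip = dip-slip / sin(rake) = 344.3 / sin(19.7°) = 1021 m
rate = 1021 m / 358 ka = 0.00285 m/yr = 2850 m/Myr

2850 m/Myr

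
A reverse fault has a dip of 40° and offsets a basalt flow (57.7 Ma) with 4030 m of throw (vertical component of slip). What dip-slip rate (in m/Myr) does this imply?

dip-slip = throw / sin(dip) = 4030 m / sin(40°) = 6270 m
rate = 6270 m / 57.7 Ma = 0.000109 m/yr = 109 m/Myr

109 m/Myr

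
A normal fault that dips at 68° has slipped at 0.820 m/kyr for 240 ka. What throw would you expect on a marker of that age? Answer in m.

182 m

dip-slip = rate × time = 0.820 m/kyr × 240 ka = 196.8 m
throw = dip-slip × sin(dip) = 196.8 × sin(68°) = 182 m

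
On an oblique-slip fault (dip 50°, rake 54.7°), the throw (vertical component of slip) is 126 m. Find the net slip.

dip-slip = throw / sin(dip) = 126 / sin(50°) = 164.5 m
net slip = dip-slip / sin(rake) = 164.5 / sin(54.7°) = 202 m

202 m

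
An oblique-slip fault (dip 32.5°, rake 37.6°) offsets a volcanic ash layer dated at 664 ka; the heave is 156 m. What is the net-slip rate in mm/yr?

0.457 mm/yr

dip-slip = heave / cos(dip) = 156 / cos(32.5°) = 185 m
net slip = dip-slip / sin(rake) = 185 / sin(37.6°) = 303.2 m
rate = 303.2 m / 664 ka = 0.000457 m/yr = 0.457 mm/yr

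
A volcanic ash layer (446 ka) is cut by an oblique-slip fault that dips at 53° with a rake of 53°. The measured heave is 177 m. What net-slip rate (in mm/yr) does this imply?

dip-slip = heave / cos(dip) = 177 / cos(53°) = 294.1 m
net slip = dip-slip / sin(rake) = 294.1 / sin(53°) = 368.3 m
rate = 368.3 m / 446 ka = 0.000826 m/yr = 0.826 mm/yr

0.826 mm/yr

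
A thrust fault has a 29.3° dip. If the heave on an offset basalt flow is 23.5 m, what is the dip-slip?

26.9 m

dip-slip = heave / cos(dip) = 23.5 / cos(29.3°) = 26.9 m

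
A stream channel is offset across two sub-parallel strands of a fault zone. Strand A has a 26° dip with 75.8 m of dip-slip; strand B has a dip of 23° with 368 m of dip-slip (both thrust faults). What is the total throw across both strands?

177 m

throw_A = 75.8 × sin(26°) = 33.23 m
throw_B = 368 × sin(23°) = 143.8 m
total = 33.23 + 143.8 = 177 m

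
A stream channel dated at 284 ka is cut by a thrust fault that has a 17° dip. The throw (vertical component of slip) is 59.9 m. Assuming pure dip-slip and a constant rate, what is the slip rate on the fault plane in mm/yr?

0.721 mm/yr

dip-slip = throw / sin(dip) = 59.9 m / sin(17°) = 204.9 m
rate = 204.9 m / 284 ka = 0.000721 m/yr = 0.721 mm/yr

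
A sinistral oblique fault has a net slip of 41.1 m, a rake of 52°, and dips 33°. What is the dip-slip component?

dip-slip = net slip × sin(rake) = 41.1 m × sin(52°) = 32.4 m

32.4 m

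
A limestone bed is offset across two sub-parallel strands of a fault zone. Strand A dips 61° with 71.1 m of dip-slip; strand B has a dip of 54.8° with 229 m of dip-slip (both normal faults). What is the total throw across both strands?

throw_A = 71.1 × sin(61°) = 62.19 m
throw_B = 229 × sin(54.8°) = 187.1 m
total = 62.19 + 187.1 = 249 m

249 m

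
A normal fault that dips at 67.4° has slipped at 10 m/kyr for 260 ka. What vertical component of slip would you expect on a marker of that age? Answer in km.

2.40 km

dip-slip = rate × time = 10 m/kyr × 260 ka = 2600 m
throw = dip-slip × sin(dip) = 2600 × sin(67.4°) = 2400 m = 2.40 km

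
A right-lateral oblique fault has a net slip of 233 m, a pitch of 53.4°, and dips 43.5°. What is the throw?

dip-slip = net slip × sin(rake) = 233 m × sin(53.4°) = 187.1 m
throw = dip-slip × sin(dip) = 187.1 × sin(43.5°) = 129 m

129 m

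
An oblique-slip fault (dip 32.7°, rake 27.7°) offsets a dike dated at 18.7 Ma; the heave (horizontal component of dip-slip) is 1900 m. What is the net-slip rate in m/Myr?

260 m/Myr

dip-slip = heave / cos(dip) = 1900 / cos(32.7°) = 2258 m
net slip = dip-slip / sin(rake) = 2258 / sin(27.7°) = 4857 m
rate = 4857 m / 18.7 Ma = 0.000260 m/yr = 260 m/Myr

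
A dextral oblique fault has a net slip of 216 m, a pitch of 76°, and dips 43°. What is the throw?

dip-slip = net slip × sin(rake) = 216 m × sin(76°) = 209.6 m
throw = dip-slip × sin(dip) = 209.6 × sin(43°) = 143 m

143 m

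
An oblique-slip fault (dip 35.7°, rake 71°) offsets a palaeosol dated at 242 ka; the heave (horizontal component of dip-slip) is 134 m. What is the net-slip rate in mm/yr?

dip-slip = heave / cos(dip) = 134 / cos(35.7°) = 165 m
net slip = dip-slip / sin(rake) = 165 / sin(71°) = 174.5 m
rate = 174.5 m / 242 ka = 0.000721 m/yr = 0.721 mm/yr

0.721 mm/yr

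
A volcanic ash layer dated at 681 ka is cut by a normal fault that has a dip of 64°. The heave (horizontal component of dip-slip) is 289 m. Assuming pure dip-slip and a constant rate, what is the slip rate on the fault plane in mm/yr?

0.968 mm/yr

dip-slip = heave / cos(dip) = 289 m / cos(64°) = 659.3 m
rate = 659.3 m / 681 ka = 0.000968 m/yr = 0.968 mm/yr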